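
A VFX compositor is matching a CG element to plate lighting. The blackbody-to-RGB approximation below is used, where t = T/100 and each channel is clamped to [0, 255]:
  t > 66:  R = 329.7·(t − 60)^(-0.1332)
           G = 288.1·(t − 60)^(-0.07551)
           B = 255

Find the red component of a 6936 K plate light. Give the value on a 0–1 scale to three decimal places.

0.960

t = 6936/100 = 69.36; the t > 66 branch applies.
R = 329.7·(69.36 − 60)^(-0.1332) = 329.7·9.36^(-0.1332) = 329.7·0.74238 = 244.763.
On a 0–1 scale: 244.763/255 = 0.9599 → 0.960.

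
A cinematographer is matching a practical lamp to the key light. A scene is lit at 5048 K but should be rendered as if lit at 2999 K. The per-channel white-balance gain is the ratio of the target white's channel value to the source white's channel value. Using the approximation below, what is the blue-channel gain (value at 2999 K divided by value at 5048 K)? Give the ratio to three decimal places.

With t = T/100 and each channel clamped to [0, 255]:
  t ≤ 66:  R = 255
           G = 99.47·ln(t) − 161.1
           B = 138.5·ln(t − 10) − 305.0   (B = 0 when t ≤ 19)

0.529

At 5048 K (t = 50.48):
  B = 138.5·ln(50.48 − 10) − 305.0 = 138.5·ln 40.48 − 305.0 = 138.5·3.7008 − 305.0 = 207.562.
At 2999 K (t = 29.99):
  B = 138.5·ln(29.99 − 10) − 305.0 = 138.5·ln 19.99 − 305.0 = 138.5·2.9952 − 305.0 = 109.840.
Gain = 109.840 / 207.562 = 0.5292 → 0.529.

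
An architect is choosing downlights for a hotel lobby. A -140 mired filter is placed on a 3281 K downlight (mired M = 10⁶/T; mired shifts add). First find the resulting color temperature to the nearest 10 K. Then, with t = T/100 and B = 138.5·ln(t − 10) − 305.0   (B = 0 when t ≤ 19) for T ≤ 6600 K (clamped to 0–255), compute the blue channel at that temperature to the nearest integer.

M_in = 10⁶/3281 = 304.79; M_out = 304.79 + (-140) = 164.79.
T_out = 10⁶/164.79 = 6068.5 K → 6070 K; t = 60.7.
B = 138.5·ln(60.7 − 10) − 305.0 = 138.5·ln 50.7 − 305.0 = 138.5·3.9259 − 305.0 = 238.741.
Rounded: 239.

239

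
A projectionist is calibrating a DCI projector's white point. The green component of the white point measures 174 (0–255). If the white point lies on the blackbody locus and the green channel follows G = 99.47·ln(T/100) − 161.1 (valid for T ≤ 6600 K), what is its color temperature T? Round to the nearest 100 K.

2900 K

ln t = (174 + 161.1) / 99.47 = 3.3689.
t = e^3.3689 = 29.045.
T = 100·t = 2905 K → 2900 K to the nearest 100 K.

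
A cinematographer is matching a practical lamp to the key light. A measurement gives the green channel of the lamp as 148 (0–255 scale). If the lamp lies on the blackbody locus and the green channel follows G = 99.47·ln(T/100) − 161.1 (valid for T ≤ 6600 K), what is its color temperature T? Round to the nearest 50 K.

2250 K

ln t = (148 + 161.1) / 99.47 = 3.1075.
t = e^3.1075 = 22.364.
T = 100·t = 2236 K → 2250 K to the nearest 50 K.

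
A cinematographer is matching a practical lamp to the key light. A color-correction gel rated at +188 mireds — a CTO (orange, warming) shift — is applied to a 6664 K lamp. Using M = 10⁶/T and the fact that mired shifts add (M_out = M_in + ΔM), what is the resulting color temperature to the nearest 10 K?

2960 K

M_in = 10⁶/6664 = 150.06 mireds.
M_out = 150.06 + (+188) = 338.06 mireds.
T_out = 10⁶/338.06 = 2958.1 K → 2960 K.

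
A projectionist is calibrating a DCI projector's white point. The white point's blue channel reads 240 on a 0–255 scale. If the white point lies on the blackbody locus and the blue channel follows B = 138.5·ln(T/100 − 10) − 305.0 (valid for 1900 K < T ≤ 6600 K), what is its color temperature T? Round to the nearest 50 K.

6100 K

ln(t − 10) = (240 + 305.0) / 138.5 = 3.9350.
t − 10 = e^3.9350 = 51.163, so t = 61.163.
T = 100·t = 6116 K → 6100 K to the nearest 50 K.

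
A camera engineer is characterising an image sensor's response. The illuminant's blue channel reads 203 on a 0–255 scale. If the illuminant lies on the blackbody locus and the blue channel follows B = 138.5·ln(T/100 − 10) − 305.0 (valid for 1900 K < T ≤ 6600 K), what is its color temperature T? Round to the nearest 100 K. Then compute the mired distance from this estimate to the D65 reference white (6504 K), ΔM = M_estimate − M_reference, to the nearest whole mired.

+50 mireds

ln(t − 10) = (203 + 305.0) / 138.5 = 3.6679.
t − 10 = e^3.6679 = 39.168, so t = 49.168.
T = 100·t = 4917 K → 4900 K to the nearest 100 K.
M_estimate = 10⁶/4900 = 204.08; M_reference = 10⁶/6504 = 153.75.
ΔM = 204.08 − 153.75 = 50.33 → +50 mireds.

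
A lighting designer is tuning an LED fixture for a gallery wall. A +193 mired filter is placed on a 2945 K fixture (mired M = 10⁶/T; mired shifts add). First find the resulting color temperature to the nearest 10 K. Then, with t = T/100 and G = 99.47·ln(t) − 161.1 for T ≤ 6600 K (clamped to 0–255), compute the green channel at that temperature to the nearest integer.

131

M_in = 10⁶/2945 = 339.56; M_out = 339.56 + (+193) = 532.56.
T_out = 10⁶/532.56 = 1877.7 K → 1880 K; t = 18.8.
G = 99.47·ln 18.8 − 161.1 = 99.47·2.9339 − 161.1 = 130.731.
Rounded: 131.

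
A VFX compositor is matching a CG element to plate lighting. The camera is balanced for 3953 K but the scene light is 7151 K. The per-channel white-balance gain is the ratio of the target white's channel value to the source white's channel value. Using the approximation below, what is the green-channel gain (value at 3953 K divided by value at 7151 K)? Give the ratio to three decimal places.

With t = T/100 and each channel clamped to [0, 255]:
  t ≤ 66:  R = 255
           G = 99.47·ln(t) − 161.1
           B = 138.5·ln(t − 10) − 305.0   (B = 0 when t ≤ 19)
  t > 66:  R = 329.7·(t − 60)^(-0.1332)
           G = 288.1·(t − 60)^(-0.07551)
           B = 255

0.854

At 7151 K (t = 71.51):
  G = 288.1·(71.51 − 60)^(-0.07551) = 288.1·11.51^(-0.07551) = 288.1·0.83153 = 239.564.
At 3953 K (t = 39.53):
  G = 99.47·ln 39.53 − 161.1 = 99.47·3.6771 − 161.1 = 204.657.
Gain = 204.657 / 239.564 = 0.8543 → 0.854.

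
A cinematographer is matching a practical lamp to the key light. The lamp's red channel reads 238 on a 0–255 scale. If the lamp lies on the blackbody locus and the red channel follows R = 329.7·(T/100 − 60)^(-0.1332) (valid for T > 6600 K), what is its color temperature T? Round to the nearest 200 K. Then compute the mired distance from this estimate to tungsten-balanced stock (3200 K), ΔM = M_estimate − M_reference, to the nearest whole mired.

(t − 60)^(-0.1332) = 238/329.7 = 0.72187.
t − 60 = 0.72187^(1/-0.1332) = 0.72187^(-7.508) = 11.551, so t = 71.551.
T = 100·t = 7155 K → 7200 K to the nearest 200 K.
M_estimate = 10⁶/7200 = 138.89; M_reference = 10⁶/3200 = 312.50.
ΔM = 138.89 − 312.50 = -173.61 → -174 mireds.

-174 mireds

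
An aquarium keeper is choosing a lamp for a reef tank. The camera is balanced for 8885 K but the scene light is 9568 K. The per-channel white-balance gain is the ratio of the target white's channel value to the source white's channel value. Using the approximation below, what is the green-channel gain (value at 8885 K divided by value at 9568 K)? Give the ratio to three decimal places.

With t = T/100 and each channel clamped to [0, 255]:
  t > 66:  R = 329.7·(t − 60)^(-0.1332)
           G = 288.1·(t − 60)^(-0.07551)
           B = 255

At 9568 K (t = 95.68):
  G = 288.1·(95.68 − 60)^(-0.07551) = 288.1·35.68^(-0.07551) = 288.1·0.76344 = 219.948.
At 8885 K (t = 88.85):
  G = 288.1·(88.85 − 60)^(-0.07551) = 288.1·28.85^(-0.07551) = 288.1·0.77579 = 223.505.
Gain = 223.505 / 219.948 = 1.0162 → 1.016.

1.016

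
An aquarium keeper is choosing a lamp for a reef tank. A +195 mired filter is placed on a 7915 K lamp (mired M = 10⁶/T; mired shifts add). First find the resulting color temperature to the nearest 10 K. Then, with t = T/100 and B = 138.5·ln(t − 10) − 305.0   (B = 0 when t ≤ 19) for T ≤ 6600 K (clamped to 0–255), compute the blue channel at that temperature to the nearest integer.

117

M_in = 10⁶/7915 = 126.34; M_out = 126.34 + (+195) = 321.34.
T_out = 10⁶/321.34 = 3111.9 K → 3110 K; t = 31.1.
B = 138.5·ln(31.1 − 10) − 305.0 = 138.5·ln 21.1 − 305.0 = 138.5·3.0493 − 305.0 = 117.324.
Rounded: 117.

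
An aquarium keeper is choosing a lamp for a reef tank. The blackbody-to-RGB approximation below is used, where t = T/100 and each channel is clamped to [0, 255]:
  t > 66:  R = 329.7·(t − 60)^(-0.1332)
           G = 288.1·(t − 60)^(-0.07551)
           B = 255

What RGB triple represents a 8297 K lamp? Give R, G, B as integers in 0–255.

t = 8297/100 = 82.97; the t > 66 branch applies.
R = 329.7·(82.97 − 60)^(-0.1332) = 329.7·22.97^(-0.1332) = 329.7·0.65871 = 217.176.
G = 288.1·(82.97 − 60)^(-0.07551) = 288.1·22.97^(-0.07551) = 288.1·0.78926 = 227.385.
B = 255 by definition for t > 66.
Rounded: (217, 227, 255).

R=217, G=227, B=255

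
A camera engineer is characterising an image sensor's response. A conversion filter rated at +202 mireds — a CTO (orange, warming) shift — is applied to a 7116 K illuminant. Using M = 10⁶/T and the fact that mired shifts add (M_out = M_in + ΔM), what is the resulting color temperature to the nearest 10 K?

M_in = 10⁶/7116 = 140.53 mireds.
M_out = 140.53 + (+202) = 342.53 mireds.
T_out = 10⁶/342.53 = 2919.5 K → 2920 K.

2920 K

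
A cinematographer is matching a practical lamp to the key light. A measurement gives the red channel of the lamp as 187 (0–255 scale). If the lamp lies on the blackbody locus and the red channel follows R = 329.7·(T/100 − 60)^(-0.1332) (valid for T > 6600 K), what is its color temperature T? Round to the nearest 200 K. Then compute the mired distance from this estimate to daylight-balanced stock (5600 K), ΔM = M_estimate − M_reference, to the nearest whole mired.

(t − 60)^(-0.1332) = 187/329.7 = 0.56718.
t − 60 = 0.56718^(1/-0.1332) = 0.56718^(-7.508) = 70.620, so t = 130.620.
T = 100·t = 13062 K → 13000 K to the nearest 200 K.
M_estimate = 10⁶/13000 = 76.92; M_reference = 10⁶/5600 = 178.57.
ΔM = 76.92 − 178.57 = -101.65 → -102 mireds.

-102 mireds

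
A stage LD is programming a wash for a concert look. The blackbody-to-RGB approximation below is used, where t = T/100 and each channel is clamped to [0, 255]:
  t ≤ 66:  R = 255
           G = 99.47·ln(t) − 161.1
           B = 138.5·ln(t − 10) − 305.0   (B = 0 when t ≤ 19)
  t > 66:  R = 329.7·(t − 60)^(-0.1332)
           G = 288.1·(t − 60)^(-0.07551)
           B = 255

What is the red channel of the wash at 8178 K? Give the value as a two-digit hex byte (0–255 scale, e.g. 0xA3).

t = 8178/100 = 81.78; the t > 66 branch applies.
R = 329.7·(81.78 − 60)^(-0.1332) = 329.7·21.78^(-0.1332) = 329.7·0.66339 = 218.721.
Rounded: 219; in hex, 0xDB.

0xDB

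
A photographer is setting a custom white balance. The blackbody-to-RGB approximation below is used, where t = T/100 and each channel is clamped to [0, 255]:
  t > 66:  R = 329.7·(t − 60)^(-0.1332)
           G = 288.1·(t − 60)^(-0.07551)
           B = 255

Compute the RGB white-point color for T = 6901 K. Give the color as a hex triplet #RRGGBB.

t = 6901/100 = 69.01; the t > 66 branch applies.
R = 329.7·(69.01 − 60)^(-0.1332) = 329.7·9.01^(-0.1332) = 329.7·0.74616 = 246.008.
G = 288.1·(69.01 − 60)^(-0.07551) = 288.1·9.01^(-0.07551) = 288.1·0.84705 = 244.035.
B = 255 by definition for t > 66.
Rounded: (246, 244, 255).
In hex: #F6F4FF.

#F6F4FF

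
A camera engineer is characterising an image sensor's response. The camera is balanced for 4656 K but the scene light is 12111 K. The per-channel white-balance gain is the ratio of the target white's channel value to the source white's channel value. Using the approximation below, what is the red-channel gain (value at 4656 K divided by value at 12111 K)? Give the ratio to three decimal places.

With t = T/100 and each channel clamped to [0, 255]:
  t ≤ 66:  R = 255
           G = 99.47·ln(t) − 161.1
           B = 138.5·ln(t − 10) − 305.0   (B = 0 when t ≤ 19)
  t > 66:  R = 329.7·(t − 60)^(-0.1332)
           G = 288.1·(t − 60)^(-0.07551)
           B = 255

1.338

At 12111 K (t = 121.11):
  R = 329.7·(121.11 − 60)^(-0.1332) = 329.7·61.11^(-0.1332) = 329.7·0.57822 = 190.638.
At 4656 K (t = 46.56):
  R = 255 by definition for t ≤ 66.
Gain = 255.000 / 190.638 = 1.3376 → 1.338.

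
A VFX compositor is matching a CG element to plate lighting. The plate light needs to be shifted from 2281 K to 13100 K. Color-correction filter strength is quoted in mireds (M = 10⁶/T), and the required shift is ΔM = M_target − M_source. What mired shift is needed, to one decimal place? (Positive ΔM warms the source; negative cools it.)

M_source = 10⁶/2281 = 438.404; M_target = 10⁶/13100 = 76.336.
ΔM = 76.336 − 438.404 = -362.068 → -362.1 mireds, a cooling shift.

-362.1 mireds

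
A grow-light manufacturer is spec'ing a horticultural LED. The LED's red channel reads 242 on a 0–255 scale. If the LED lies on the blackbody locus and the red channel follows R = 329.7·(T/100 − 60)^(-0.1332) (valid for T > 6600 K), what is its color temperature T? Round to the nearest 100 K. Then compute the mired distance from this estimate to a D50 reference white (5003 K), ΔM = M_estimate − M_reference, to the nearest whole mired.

-57 mireds

(t − 60)^(-0.1332) = 242/329.7 = 0.73400.
t − 60 = 0.73400^(1/-0.1332) = 0.73400^(-7.508) = 10.193, so t = 70.193.
T = 100·t = 7019 K → 7000 K to the nearest 100 K.
M_estimate = 10⁶/7000 = 142.86; M_reference = 10⁶/5003 = 199.88.
ΔM = 142.86 − 199.88 = -57.02 → -57 mireds.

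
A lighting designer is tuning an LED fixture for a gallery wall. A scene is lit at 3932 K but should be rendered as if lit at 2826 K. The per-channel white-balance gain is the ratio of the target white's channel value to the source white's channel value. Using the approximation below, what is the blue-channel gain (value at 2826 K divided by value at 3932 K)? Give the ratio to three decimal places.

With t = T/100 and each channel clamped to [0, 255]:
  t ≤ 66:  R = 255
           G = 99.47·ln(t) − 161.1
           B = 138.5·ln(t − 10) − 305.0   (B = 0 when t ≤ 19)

0.597

At 3932 K (t = 39.32):
  B = 138.5·ln(39.32 − 10) − 305.0 = 138.5·ln 29.32 − 305.0 = 138.5·3.3783 − 305.0 = 162.890.
At 2826 K (t = 28.26):
  B = 138.5·ln(28.26 − 10) − 305.0 = 138.5·ln 18.26 − 305.0 = 138.5·2.9047 − 305.0 = 97.303.
Gain = 97.303 / 162.890 = 0.5974 → 0.597.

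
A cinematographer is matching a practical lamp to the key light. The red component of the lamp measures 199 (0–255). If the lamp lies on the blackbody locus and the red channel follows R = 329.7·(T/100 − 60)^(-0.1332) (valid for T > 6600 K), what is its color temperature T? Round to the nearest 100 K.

(t − 60)^(-0.1332) = 199/329.7 = 0.60358.
t − 60 = 0.60358^(1/-0.1332) = 0.60358^(-7.508) = 44.273, so t = 104.273.
T = 100·t = 10427 K → 10400 K to the nearest 100 K.

10400 K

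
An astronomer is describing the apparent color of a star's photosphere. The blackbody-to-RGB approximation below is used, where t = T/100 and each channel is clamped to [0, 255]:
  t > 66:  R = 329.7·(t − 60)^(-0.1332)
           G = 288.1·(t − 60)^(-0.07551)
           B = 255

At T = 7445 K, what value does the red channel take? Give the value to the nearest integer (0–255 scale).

231

t = 7445/100 = 74.45; the t > 66 branch applies.
R = 329.7·(74.45 − 60)^(-0.1332) = 329.7·14.45^(-0.1332) = 329.7·0.70066 = 231.007.
Rounded: 231.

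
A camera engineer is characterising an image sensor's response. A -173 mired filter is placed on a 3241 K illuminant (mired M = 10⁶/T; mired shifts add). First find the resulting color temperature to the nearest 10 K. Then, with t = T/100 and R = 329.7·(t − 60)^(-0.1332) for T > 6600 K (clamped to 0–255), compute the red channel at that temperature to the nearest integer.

M_in = 10⁶/3241 = 308.55; M_out = 308.55 + (-173) = 135.55.
T_out = 10⁶/135.55 = 7377.5 K → 7380 K; t = 73.8.
R = 329.7·(73.8 − 60)^(-0.1332) = 329.7·13.8^(-0.1332) = 329.7·0.70497 = 232.427.
Rounded: 232.

232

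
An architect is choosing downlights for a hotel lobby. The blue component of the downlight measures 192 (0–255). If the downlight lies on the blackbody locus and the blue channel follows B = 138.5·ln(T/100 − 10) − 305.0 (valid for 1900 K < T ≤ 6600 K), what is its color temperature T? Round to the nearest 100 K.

ln(t − 10) = (192 + 305.0) / 138.5 = 3.5884.
t − 10 = e^3.5884 = 36.178, so t = 46.178.
T = 100·t = 4618 K → 4600 K to the nearest 100 K.

4600 K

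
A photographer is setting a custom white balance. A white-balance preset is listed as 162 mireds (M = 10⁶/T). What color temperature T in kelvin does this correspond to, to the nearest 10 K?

T = 10⁶ / 162 = 6172.84 K → 6170 K.

6170 K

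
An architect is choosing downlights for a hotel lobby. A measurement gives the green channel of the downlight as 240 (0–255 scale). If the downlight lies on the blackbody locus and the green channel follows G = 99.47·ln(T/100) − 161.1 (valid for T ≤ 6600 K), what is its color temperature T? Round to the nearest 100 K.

ln t = (240 + 161.1) / 99.47 = 4.0324.
t = e^4.0324 = 56.394.
T = 100·t = 5639 K → 5600 K to the nearest 100 K.

5600 K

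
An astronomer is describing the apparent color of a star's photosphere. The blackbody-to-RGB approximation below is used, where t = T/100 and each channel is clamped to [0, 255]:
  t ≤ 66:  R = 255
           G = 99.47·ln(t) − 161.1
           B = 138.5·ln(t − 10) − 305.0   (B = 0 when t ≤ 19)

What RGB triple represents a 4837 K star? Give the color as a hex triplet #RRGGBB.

t = 4837/100 = 48.37; the t ≤ 66 branch applies.
R = 255 by definition for t ≤ 66.
G = 99.47·ln 48.37 − 161.1 = 99.47·3.8789 − 161.1 = 224.732.
B = 138.5·ln(48.37 − 10) − 305.0 = 138.5·ln 38.37 − 305.0 = 138.5·3.6473 − 305.0 = 200.148.
Rounded: (255, 225, 200).
In hex: #FFE1C8.

#FFE1C8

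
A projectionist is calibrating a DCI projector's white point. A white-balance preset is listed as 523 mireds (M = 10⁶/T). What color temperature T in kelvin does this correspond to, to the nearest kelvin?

T = 10⁶ / 523 = 1912.05 K → 1912 K.

1912 K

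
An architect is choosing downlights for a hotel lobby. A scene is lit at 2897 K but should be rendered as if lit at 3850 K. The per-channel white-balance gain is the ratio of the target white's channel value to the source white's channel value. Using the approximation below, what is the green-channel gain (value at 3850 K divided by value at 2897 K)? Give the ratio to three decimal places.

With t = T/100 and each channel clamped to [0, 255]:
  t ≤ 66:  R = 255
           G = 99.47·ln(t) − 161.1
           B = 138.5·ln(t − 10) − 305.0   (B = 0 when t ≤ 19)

At 2897 K (t = 28.97):
  G = 99.47·ln 28.97 − 161.1 = 99.47·3.3663 − 161.1 = 173.742.
At 3850 K (t = 38.5):
  G = 99.47·ln 38.5 − 161.1 = 99.47·3.6507 − 161.1 = 202.031.
Gain = 202.031 / 173.742 = 1.1628 → 1.163.

1.163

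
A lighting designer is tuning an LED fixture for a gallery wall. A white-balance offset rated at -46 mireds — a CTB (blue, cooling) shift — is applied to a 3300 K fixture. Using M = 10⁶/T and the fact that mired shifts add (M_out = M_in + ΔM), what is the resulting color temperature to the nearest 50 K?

3900 K

M_in = 10⁶/3300 = 303.03 mireds.
M_out = 303.03 + (-46) = 257.03 mireds.
T_out = 10⁶/257.03 = 3890.6 K → 3900 K.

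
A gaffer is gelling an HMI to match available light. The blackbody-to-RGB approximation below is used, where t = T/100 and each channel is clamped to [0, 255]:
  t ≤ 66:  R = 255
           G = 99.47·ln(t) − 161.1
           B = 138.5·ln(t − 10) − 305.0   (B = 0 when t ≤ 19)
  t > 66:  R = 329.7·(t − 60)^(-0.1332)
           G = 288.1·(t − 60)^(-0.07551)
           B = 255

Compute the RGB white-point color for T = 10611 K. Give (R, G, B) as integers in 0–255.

(198, 216, 255)

t = 10611/100 = 106.11; the t > 66 branch applies.
R = 329.7·(106.11 − 60)^(-0.1332) = 329.7·46.11^(-0.1332) = 329.7·0.60032 = 197.925.
G = 288.1·(106.11 − 60)^(-0.07551) = 288.1·46.11^(-0.07551) = 288.1·0.74880 = 215.730.
B = 255 by definition for t > 66.
Rounded: (198, 216, 255).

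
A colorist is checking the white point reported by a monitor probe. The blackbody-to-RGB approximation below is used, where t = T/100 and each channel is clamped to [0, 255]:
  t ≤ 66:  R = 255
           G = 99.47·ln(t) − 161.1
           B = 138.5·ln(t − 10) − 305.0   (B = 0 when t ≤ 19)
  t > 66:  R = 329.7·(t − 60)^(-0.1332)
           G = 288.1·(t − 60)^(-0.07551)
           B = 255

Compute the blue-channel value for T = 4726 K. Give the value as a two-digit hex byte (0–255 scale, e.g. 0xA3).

0xC4

t = 4726/100 = 47.26; the t ≤ 66 branch applies.
B = 138.5·ln(47.26 − 10) − 305.0 = 138.5·ln 37.26 − 305.0 = 138.5·3.6179 − 305.0 = 196.082.
Rounded: 196; in hex, 0xC4.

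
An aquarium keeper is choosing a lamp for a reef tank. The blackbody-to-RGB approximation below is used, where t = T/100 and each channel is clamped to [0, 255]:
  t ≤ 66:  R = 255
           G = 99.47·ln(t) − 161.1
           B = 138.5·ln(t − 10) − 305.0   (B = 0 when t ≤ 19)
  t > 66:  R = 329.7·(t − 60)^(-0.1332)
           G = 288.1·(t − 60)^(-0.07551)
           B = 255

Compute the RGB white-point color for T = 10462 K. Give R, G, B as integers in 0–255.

t = 10462/100 = 104.62; the t > 66 branch applies.
R = 329.7·(104.62 − 60)^(-0.1332) = 329.7·44.62^(-0.1332) = 329.7·0.60295 = 198.793.
G = 288.1·(104.62 − 60)^(-0.07551) = 288.1·44.62^(-0.07551) = 288.1·0.75066 = 216.266.
B = 255 by definition for t > 66.
Rounded: (199, 216, 255).

R=199, G=216, B=255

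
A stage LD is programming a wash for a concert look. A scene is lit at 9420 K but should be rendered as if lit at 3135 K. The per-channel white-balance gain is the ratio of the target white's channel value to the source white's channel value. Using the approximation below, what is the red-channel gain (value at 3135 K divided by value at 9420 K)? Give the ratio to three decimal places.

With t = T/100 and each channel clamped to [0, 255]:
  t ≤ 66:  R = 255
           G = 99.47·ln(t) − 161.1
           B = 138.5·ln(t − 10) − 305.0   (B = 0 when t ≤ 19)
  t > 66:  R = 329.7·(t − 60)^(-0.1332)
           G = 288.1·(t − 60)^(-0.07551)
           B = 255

At 9420 K (t = 94.2):
  R = 329.7·(94.2 − 60)^(-0.1332) = 329.7·34.2^(-0.1332) = 329.7·0.62469 = 205.962.
At 3135 K (t = 31.35):
  R = 255 by definition for t ≤ 66.
Gain = 255.000 / 205.962 = 1.2381 → 1.238.

1.238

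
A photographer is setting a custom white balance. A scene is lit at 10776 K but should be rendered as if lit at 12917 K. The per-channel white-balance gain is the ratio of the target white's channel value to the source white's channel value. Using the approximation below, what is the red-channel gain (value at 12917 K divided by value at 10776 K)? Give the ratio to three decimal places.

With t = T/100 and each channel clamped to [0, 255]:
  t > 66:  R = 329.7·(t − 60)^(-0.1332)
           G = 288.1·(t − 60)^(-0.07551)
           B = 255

At 10776 K (t = 107.76):
  R = 329.7·(107.76 − 60)^(-0.1332) = 329.7·47.76^(-0.1332) = 329.7·0.59751 = 197.001.
At 12917 K (t = 129.17):
  R = 329.7·(129.17 − 60)^(-0.1332) = 329.7·69.17^(-0.1332) = 329.7·0.56875 = 187.518.
Gain = 187.518 / 197.001 = 0.9519 → 0.952.

0.952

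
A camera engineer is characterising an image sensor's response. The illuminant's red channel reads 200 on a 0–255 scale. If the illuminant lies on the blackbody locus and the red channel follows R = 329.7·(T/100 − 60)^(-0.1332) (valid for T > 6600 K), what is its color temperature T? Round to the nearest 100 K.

10300 K

(t − 60)^(-0.1332) = 200/329.7 = 0.60661.
t − 60 = 0.60661^(1/-0.1332) = 0.60661^(-7.508) = 42.638, so t = 102.638.
T = 100·t = 10264 K → 10300 K to the nearest 100 K.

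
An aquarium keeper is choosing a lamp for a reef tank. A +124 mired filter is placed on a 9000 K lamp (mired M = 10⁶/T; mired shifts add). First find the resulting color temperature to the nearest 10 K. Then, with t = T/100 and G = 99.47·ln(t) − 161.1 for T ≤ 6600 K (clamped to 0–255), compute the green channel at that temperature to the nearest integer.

212

M_in = 10⁶/9000 = 111.11; M_out = 111.11 + (+124) = 235.11.
T_out = 10⁶/235.11 = 4253.3 K → 4250 K; t = 42.5.
G = 99.47·ln 42.5 − 161.1 = 99.47·3.7495 − 161.1 = 211.863.
Rounded: 212.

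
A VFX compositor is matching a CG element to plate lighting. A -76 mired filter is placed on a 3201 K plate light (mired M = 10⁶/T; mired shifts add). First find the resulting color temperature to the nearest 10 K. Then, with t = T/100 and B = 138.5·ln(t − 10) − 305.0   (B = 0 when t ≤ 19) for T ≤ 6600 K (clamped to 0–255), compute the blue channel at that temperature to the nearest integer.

M_in = 10⁶/3201 = 312.40; M_out = 312.40 + (-76) = 236.40.
T_out = 10⁶/236.40 = 4230.1 K → 4230 K; t = 42.3.
B = 138.5·ln(42.3 − 10) − 305.0 = 138.5·ln 32.3 − 305.0 = 138.5·3.4751 − 305.0 = 176.297.
Rounded: 176.

176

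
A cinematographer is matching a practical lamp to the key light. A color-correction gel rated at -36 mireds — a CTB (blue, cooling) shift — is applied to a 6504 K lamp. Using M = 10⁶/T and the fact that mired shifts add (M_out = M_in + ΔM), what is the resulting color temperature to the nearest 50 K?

8500 K

M_in = 10⁶/6504 = 153.75 mireds.
M_out = 153.75 + (-36) = 117.75 mireds.
T_out = 10⁶/117.75 = 8492.5 K → 8500 K.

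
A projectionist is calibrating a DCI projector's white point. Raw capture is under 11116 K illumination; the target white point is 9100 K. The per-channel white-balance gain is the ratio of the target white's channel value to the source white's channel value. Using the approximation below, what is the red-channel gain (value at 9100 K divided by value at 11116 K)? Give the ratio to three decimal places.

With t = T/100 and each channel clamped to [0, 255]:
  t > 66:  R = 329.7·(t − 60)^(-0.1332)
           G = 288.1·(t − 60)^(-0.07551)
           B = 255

1.069

At 11116 K (t = 111.16):
  R = 329.7·(111.16 − 60)^(-0.1332) = 329.7·51.16^(-0.1332) = 329.7·0.59207 = 195.204.
At 9100 K (t = 91):
  R = 329.7·(91 − 60)^(-0.1332) = 329.7·31^(-0.1332) = 329.7·0.63292 = 208.675.
Gain = 208.675 / 195.204 = 1.0690 → 1.069.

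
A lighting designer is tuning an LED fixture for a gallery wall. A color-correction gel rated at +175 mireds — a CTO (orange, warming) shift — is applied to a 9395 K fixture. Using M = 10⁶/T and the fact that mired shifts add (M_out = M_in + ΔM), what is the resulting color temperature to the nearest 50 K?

3550 K

M_in = 10⁶/9395 = 106.44 mireds.
M_out = 106.44 + (+175) = 281.44 mireds.
T_out = 10⁶/281.44 = 3553.2 K → 3550 K.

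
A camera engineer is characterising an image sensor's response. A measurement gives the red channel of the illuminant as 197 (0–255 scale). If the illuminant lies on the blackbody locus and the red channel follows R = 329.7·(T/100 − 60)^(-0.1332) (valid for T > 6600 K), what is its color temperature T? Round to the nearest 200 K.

(t − 60)^(-0.1332) = 197/329.7 = 0.59751.
t − 60 = 0.59751^(1/-0.1332) = 0.59751^(-7.508) = 47.761, so t = 107.761.
T = 100·t = 10776 K → 10800 K to the nearest 200 K.

10800 K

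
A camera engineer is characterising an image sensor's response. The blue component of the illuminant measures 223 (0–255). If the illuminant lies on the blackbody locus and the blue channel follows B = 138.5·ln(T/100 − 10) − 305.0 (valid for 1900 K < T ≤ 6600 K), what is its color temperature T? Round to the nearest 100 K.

5500 K

ln(t − 10) = (223 + 305.0) / 138.5 = 3.8123.
t − 10 = e^3.8123 = 45.253, so t = 55.253.
T = 100·t = 5525 K → 5500 K to the nearest 100 K.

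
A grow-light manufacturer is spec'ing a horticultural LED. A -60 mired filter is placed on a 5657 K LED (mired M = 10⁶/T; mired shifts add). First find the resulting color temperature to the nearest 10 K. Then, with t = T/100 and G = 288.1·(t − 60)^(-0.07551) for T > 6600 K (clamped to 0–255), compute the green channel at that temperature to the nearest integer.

226

M_in = 10⁶/5657 = 176.77; M_out = 176.77 + (-60) = 116.77.
T_out = 10⁶/116.77 = 8563.7 K → 8560 K; t = 85.6.
G = 288.1·(85.6 − 60)^(-0.07551) = 288.1·25.6^(-0.07551) = 288.1·0.78282 = 225.531.
Rounded: 226.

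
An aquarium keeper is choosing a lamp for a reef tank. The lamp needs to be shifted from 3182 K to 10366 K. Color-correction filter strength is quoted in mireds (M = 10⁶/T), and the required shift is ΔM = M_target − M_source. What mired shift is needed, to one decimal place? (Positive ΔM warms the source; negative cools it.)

M_source = 10⁶/3182 = 314.268; M_target = 10⁶/10366 = 96.469.
ΔM = 96.469 − 314.268 = -217.799 → -217.8 mireds, a cooling shift.

-217.8 mireds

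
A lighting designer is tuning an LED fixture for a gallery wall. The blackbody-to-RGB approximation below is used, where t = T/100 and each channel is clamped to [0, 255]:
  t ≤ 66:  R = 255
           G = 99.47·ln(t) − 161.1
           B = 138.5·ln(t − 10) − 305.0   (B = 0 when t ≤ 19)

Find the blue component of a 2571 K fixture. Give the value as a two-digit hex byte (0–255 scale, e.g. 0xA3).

0x4C

t = 2571/100 = 25.71; the t ≤ 66 branch applies.
B = 138.5·ln(25.71 − 10) − 305.0 = 138.5·ln 15.71 − 305.0 = 138.5·2.7543 − 305.0 = 76.470.
Rounded: 76; in hex, 0x4C.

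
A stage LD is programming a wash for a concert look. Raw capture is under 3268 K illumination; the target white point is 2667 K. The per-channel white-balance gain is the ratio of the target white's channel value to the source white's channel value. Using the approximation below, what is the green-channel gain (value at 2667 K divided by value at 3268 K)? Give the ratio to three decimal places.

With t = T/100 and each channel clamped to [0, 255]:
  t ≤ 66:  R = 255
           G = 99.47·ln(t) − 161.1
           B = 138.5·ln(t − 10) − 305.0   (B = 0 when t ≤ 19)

0.891

At 3268 K (t = 32.68):
  G = 99.47·ln 32.68 − 161.1 = 99.47·3.4868 − 161.1 = 185.728.
At 2667 K (t = 26.67):
  G = 99.47·ln 26.67 − 161.1 = 99.47·3.2835 − 161.1 = 165.514.
Gain = 165.514 / 185.728 = 0.8912 → 0.891.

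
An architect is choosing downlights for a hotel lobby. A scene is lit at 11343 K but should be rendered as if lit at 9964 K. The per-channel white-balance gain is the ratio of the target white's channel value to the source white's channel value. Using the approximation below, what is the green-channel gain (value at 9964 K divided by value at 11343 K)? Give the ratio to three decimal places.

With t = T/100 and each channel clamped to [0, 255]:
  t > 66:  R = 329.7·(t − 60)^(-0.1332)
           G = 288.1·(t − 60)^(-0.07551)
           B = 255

1.023

At 11343 K (t = 113.43):
  G = 288.1·(113.43 − 60)^(-0.07551) = 288.1·53.43^(-0.07551) = 288.1·0.74052 = 213.343.
At 9964 K (t = 99.64):
  G = 288.1·(99.64 − 60)^(-0.07551) = 288.1·39.64^(-0.07551) = 288.1·0.75740 = 218.207.
Gain = 218.207 / 213.343 = 1.0228 → 1.023.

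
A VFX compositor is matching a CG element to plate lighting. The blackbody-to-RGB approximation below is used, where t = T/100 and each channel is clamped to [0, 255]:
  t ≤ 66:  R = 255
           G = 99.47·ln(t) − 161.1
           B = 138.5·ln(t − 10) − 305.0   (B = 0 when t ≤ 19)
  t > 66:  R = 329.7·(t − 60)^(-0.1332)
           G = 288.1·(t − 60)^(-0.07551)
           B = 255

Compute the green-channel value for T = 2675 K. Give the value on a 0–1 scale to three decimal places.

0.650

t = 2675/100 = 26.75; the t ≤ 66 branch applies.
G = 99.47·ln 26.75 − 161.1 = 99.47·3.2865 − 161.1 = 165.812.
On a 0–1 scale: 165.812/255 = 0.6502 → 0.650.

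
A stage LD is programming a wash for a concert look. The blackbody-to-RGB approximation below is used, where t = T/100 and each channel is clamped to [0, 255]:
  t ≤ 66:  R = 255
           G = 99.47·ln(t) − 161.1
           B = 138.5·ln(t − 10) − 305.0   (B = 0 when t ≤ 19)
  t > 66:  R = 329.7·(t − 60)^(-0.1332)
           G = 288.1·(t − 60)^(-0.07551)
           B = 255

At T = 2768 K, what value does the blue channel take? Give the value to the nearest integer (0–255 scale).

t = 2768/100 = 27.68; the t ≤ 66 branch applies.
B = 138.5·ln(27.68 − 10) − 305.0 = 138.5·ln 17.68 − 305.0 = 138.5·2.8724 − 305.0 = 92.832.
Rounded: 93.

93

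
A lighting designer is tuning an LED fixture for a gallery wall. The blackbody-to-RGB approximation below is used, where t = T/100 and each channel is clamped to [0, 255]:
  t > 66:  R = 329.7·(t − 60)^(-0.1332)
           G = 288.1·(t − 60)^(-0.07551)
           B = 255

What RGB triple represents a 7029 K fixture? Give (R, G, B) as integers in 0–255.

t = 7029/100 = 70.29; the t > 66 branch applies.
R = 329.7·(70.29 − 60)^(-0.1332) = 329.7·10.29^(-0.1332) = 329.7·0.73307 = 241.694.
G = 288.1·(70.29 − 60)^(-0.07551) = 288.1·10.29^(-0.07551) = 288.1·0.83860 = 241.599.
B = 255 by definition for t > 66.
Rounded: (242, 242, 255).

(242, 242, 255)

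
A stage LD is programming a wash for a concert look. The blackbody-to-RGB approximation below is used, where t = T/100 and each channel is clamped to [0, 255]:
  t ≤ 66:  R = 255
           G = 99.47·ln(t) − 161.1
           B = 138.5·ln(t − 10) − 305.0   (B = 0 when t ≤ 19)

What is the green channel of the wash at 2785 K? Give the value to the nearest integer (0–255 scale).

170

t = 2785/100 = 27.85; the t ≤ 66 branch applies.
G = 99.47·ln 27.85 − 161.1 = 99.47·3.3268 − 161.1 = 169.820.
Rounded: 170.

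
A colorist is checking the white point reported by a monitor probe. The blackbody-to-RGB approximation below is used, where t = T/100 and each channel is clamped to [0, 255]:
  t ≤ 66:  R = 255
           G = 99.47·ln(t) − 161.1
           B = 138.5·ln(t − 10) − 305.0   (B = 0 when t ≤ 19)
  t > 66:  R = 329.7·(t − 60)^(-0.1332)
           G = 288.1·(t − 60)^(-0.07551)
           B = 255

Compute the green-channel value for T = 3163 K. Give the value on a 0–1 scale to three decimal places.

t = 3163/100 = 31.63; the t ≤ 66 branch applies.
G = 99.47·ln 31.63 − 161.1 = 99.47·3.4541 − 161.1 = 182.480.
On a 0–1 scale: 182.480/255 = 0.7156 → 0.716.

0.716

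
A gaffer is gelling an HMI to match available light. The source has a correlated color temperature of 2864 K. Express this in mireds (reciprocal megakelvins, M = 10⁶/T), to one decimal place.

349.2 mireds

M = 10⁶ / 2864 = 349.162 → 349.2 mireds.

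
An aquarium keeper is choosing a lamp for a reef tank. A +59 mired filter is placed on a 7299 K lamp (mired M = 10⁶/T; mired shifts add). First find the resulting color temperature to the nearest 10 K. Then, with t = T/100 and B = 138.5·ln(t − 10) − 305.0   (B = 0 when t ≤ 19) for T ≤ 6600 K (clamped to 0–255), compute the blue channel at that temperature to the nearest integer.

209

M_in = 10⁶/7299 = 137.01; M_out = 137.01 + (+59) = 196.01.
T_out = 10⁶/196.01 = 5101.9 K → 5100 K; t = 51.
B = 138.5·ln(51 − 10) − 305.0 = 138.5·ln 41 − 305.0 = 138.5·3.7136 − 305.0 = 209.330.
Rounded: 209.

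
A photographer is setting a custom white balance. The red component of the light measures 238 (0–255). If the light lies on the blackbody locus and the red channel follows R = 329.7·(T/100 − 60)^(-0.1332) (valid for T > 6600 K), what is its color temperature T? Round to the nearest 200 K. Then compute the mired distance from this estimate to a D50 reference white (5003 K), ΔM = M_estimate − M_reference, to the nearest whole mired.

(t − 60)^(-0.1332) = 238/329.7 = 0.72187.
t − 60 = 0.72187^(1/-0.1332) = 0.72187^(-7.508) = 11.551, so t = 71.551.
T = 100·t = 7155 K → 7200 K to the nearest 200 K.
M_estimate = 10⁶/7200 = 138.89; M_reference = 10⁶/5003 = 199.88.
ΔM = 138.89 − 199.88 = -60.99 → -61 mireds.

-61 mireds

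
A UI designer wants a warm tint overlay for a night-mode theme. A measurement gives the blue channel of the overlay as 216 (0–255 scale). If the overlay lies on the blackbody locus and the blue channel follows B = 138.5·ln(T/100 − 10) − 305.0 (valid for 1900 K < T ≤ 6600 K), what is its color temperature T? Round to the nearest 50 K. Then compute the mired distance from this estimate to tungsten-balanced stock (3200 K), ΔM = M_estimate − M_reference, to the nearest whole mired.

-124 mireds

ln(t − 10) = (216 + 305.0) / 138.5 = 3.7617.
t − 10 = e^3.7617 = 43.023, so t = 53.023.
T = 100·t = 5302 K → 5300 K to the nearest 50 K.
M_estimate = 10⁶/5300 = 188.68; M_reference = 10⁶/3200 = 312.50.
ΔM = 188.68 − 312.50 = -123.82 → -124 mireds.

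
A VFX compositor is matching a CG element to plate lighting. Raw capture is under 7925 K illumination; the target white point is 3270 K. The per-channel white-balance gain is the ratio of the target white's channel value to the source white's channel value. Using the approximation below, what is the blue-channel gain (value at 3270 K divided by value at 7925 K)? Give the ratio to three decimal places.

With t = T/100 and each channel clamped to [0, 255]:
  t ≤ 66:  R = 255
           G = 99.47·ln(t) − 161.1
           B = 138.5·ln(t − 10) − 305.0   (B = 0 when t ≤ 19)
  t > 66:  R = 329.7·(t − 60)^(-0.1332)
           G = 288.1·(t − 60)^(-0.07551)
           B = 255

At 7925 K (t = 79.25):
  B = 255 by definition for t > 66.
At 3270 K (t = 32.7):
  B = 138.5·ln(32.7 − 10) − 305.0 = 138.5·ln 22.7 − 305.0 = 138.5·3.1224 − 305.0 = 127.448.
Gain = 127.448 / 255.000 = 0.4998 → 0.500.

0.500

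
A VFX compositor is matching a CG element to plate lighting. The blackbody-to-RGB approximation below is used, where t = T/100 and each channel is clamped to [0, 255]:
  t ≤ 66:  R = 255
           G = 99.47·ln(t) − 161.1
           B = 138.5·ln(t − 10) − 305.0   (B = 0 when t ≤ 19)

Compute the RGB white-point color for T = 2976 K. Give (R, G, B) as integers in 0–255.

(255, 176, 108)

t = 2976/100 = 29.76; the t ≤ 66 branch applies.
R = 255 by definition for t ≤ 66.
G = 99.47·ln 29.76 − 161.1 = 99.47·3.3932 − 161.1 = 176.418.
B = 138.5·ln(29.76 − 10) − 305.0 = 138.5·ln 19.76 − 305.0 = 138.5·2.9837 − 305.0 = 108.237.
Rounded: (255, 176, 108).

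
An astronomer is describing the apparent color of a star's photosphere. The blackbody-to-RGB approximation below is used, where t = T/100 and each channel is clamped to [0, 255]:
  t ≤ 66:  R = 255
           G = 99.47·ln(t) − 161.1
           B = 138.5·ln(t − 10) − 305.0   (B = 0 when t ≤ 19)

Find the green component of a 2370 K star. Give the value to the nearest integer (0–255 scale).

154

t = 2370/100 = 23.7; the t ≤ 66 branch applies.
G = 99.47·ln 23.7 − 161.1 = 99.47·3.1655 − 161.1 = 153.770.
Rounded: 154.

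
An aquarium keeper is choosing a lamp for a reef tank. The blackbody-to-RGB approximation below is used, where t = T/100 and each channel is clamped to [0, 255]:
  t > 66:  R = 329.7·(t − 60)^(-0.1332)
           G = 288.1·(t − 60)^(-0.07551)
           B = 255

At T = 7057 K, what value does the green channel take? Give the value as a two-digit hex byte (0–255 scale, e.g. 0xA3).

t = 7057/100 = 70.57; the t > 66 branch applies.
G = 288.1·(70.57 − 60)^(-0.07551) = 288.1·10.57^(-0.07551) = 288.1·0.83690 = 241.110.
Rounded: 241; in hex, 0xF1.

0xF1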